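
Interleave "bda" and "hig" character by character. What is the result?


Interleaving "bda" and "hig":
  Position 0: 'b' from first, 'h' from second => "bh"
  Position 1: 'd' from first, 'i' from second => "di"
  Position 2: 'a' from first, 'g' from second => "ag"
Result: bhdiag

bhdiag


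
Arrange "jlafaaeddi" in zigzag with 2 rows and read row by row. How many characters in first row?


Zigzag "jlafaaeddi" into 2 rows:
Placing characters:
  'j' => row 0
  'l' => row 1
  'a' => row 0
  'f' => row 1
  'a' => row 0
  'a' => row 1
  'e' => row 0
  'd' => row 1
  'd' => row 0
  'i' => row 1
Rows:
  Row 0: "jaaed"
  Row 1: "lfadi"
First row length: 5

5


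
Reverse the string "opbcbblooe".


Input: opbcbblooe
Reading characters right to left:
  Position 9: 'e'
  Position 8: 'o'
  Position 7: 'o'
  Position 6: 'l'
  Position 5: 'b'
  Position 4: 'b'
  Position 3: 'c'
  Position 2: 'b'
  Position 1: 'p'
  Position 0: 'o'
Reversed: eoolbbcbpo

eoolbbcbpo


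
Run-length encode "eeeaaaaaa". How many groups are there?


Input: eeeaaaaaa
Scanning for consecutive runs:
  Group 1: 'e' x 3 (positions 0-2)
  Group 2: 'a' x 6 (positions 3-8)
Total groups: 2

2


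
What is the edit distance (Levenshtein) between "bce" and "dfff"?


Computing edit distance: "bce" -> "dfff"
DP table:
           d    f    f    f
      0    1    2    3    4
  b   1    1    2    3    4
  c   2    2    2    3    4
  e   3    3    3    3    4
Edit distance = dp[3][4] = 4

4


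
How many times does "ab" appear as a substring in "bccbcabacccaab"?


Searching for "ab" in "bccbcabacccaab"
Scanning each position:
  Position 0: "bc" => no
  Position 1: "cc" => no
  Position 2: "cb" => no
  Position 3: "bc" => no
  Position 4: "ca" => no
  Position 5: "ab" => MATCH
  Position 6: "ba" => no
  Position 7: "ac" => no
  Position 8: "cc" => no
  Position 9: "cc" => no
  Position 10: "ca" => no
  Position 11: "aa" => no
  Position 12: "ab" => MATCH
Total occurrences: 2

2


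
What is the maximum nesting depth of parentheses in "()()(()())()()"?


Input: "()()(()())()()"
Tracking depth:
  Position 0 '(': depth becomes 1
  Position 1 ')': depth becomes 0
  Position 2 '(': depth becomes 1
  Position 3 ')': depth becomes 0
  Position 4 '(': depth becomes 1
  Position 5 '(': depth becomes 2
  Position 6 ')': depth becomes 1
  Position 7 '(': depth becomes 2
  Position 8 ')': depth becomes 1
  Position 9 ')': depth becomes 0
  Position 10 '(': depth becomes 1
  Position 11 ')': depth becomes 0
  Position 12 '(': depth becomes 1
  Position 13 ')': depth becomes 0
Maximum depth reached: 2

2


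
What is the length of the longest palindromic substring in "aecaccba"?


Input: "aecaccba"
Checking substrings for palindromes:
  [2:5] "cac" (len 3) => palindrome
  [4:6] "cc" (len 2) => palindrome
Longest palindromic substring: "cac" with length 3

3


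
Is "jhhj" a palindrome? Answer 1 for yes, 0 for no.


Input: jhhj
Reversed: jhhj
  Compare pos 0 ('j') with pos 3 ('j'): match
  Compare pos 1 ('h') with pos 2 ('h'): match
Result: palindrome

1


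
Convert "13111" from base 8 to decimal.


Input: "13111" in base 8
Positional expansion:
  Digit '1' (value 1) x 8^4 = 4096
  Digit '3' (value 3) x 8^3 = 1536
  Digit '1' (value 1) x 8^2 = 64
  Digit '1' (value 1) x 8^1 = 8
  Digit '1' (value 1) x 8^0 = 1
Sum = 5705

5705


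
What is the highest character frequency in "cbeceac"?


Input: cbeceac
Character counts:
  'a': 1
  'b': 1
  'c': 3
  'e': 2
Maximum frequency: 3

3


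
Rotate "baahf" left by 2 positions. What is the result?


Input: "baahf", rotate left by 2
First 2 characters: "ba"
Remaining characters: "ahf"
Concatenate remaining + first: "ahf" + "ba" = "ahfba"

ahfba


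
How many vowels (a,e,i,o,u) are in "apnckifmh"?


Input: apnckifmh
Checking each character:
  'a' at position 0: vowel (running total: 1)
  'p' at position 1: consonant
  'n' at position 2: consonant
  'c' at position 3: consonant
  'k' at position 4: consonant
  'i' at position 5: vowel (running total: 2)
  'f' at position 6: consonant
  'm' at position 7: consonant
  'h' at position 8: consonant
Total vowels: 2

2


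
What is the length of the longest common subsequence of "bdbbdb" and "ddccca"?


LCS of "bdbbdb" and "ddccca"
DP table:
           d    d    c    c    c    a
      0    0    0    0    0    0    0
  b   0    0    0    0    0    0    0
  d   0    1    1    1    1    1    1
  b   0    1    1    1    1    1    1
  b   0    1    1    1    1    1    1
  d   0    1    2    2    2    2    2
  b   0    1    2    2    2    2    2
LCS length = dp[6][6] = 2

2


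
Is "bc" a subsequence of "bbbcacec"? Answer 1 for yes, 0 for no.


Check if "bc" is a subsequence of "bbbcacec"
Greedy scan:
  Position 0 ('b'): matches sub[0] = 'b'
  Position 1 ('b'): no match needed
  Position 2 ('b'): no match needed
  Position 3 ('c'): matches sub[1] = 'c'
  Position 4 ('a'): no match needed
  Position 5 ('c'): no match needed
  Position 6 ('e'): no match needed
  Position 7 ('c'): no match needed
All 2 characters matched => is a subsequence

1


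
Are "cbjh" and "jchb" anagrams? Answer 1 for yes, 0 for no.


Strings: "cbjh", "jchb"
Sorted first:  bchj
Sorted second: bchj
Sorted forms match => anagrams

1


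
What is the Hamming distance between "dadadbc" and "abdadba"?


Comparing "dadadbc" and "abdadba" position by position:
  Position 0: 'd' vs 'a' => differ
  Position 1: 'a' vs 'b' => differ
  Position 2: 'd' vs 'd' => same
  Position 3: 'a' vs 'a' => same
  Position 4: 'd' vs 'd' => same
  Position 5: 'b' vs 'b' => same
  Position 6: 'c' vs 'a' => differ
Total differences (Hamming distance): 3

3


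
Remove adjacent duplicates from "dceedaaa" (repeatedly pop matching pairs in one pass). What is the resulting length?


Input: dceedaaa
Stack-based adjacent duplicate removal:
  Read 'd': push. Stack: d
  Read 'c': push. Stack: dc
  Read 'e': push. Stack: dce
  Read 'e': matches stack top 'e' => pop. Stack: dc
  Read 'd': push. Stack: dcd
  Read 'a': push. Stack: dcda
  Read 'a': matches stack top 'a' => pop. Stack: dcd
  Read 'a': push. Stack: dcda
Final stack: "dcda" (length 4)

4


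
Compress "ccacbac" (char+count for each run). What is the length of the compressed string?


Input: ccacbac
Runs:
  'c' x 2 => "c2"
  'a' x 1 => "a1"
  'c' x 1 => "c1"
  'b' x 1 => "b1"
  'a' x 1 => "a1"
  'c' x 1 => "c1"
Compressed: "c2a1c1b1a1c1"
Compressed length: 12

12


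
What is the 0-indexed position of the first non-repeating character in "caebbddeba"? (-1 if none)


Input: caebbddeba
Character frequencies:
  'a': 2
  'b': 3
  'c': 1
  'd': 2
  'e': 2
Scanning left to right for freq == 1:
  Position 0 ('c'): unique! => answer = 0

0


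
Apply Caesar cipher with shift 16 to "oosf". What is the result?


Caesar cipher: shift "oosf" by 16
  'o' (pos 14) + 16 = pos 4 = 'e'
  'o' (pos 14) + 16 = pos 4 = 'e'
  's' (pos 18) + 16 = pos 8 = 'i'
  'f' (pos 5) + 16 = pos 21 = 'v'
Result: eeiv

eeiv


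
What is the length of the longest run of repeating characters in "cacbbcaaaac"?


Input: "cacbbcaaaac"
Scanning for longest run:
  Position 1 ('a'): new char, reset run to 1
  Position 2 ('c'): new char, reset run to 1
  Position 3 ('b'): new char, reset run to 1
  Position 4 ('b'): continues run of 'b', length=2
  Position 5 ('c'): new char, reset run to 1
  Position 6 ('a'): new char, reset run to 1
  Position 7 ('a'): continues run of 'a', length=2
  Position 8 ('a'): continues run of 'a', length=3
  Position 9 ('a'): continues run of 'a', length=4
  Position 10 ('c'): new char, reset run to 1
Longest run: 'a' with length 4

4


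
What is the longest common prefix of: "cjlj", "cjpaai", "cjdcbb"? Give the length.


Words: cjlj, cjpaai, cjdcbb
  Position 0: all 'c' => match
  Position 1: all 'j' => match
  Position 2: ('l', 'p', 'd') => mismatch, stop
LCP = "cj" (length 2)

2


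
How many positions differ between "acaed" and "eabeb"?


Comparing "acaed" and "eabeb" position by position:
  Position 0: 'a' vs 'e' => DIFFER
  Position 1: 'c' vs 'a' => DIFFER
  Position 2: 'a' vs 'b' => DIFFER
  Position 3: 'e' vs 'e' => same
  Position 4: 'd' vs 'b' => DIFFER
Positions that differ: 4

4


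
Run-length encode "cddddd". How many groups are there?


Input: cddddd
Scanning for consecutive runs:
  Group 1: 'c' x 1 (positions 0-0)
  Group 2: 'd' x 5 (positions 1-5)
Total groups: 2

2


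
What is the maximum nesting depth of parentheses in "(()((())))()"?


Input: "(()((())))()"
Tracking depth:
  Position 0 '(': depth becomes 1
  Position 1 '(': depth becomes 2
  Position 2 ')': depth becomes 1
  Position 3 '(': depth becomes 2
  Position 4 '(': depth becomes 3
  Position 5 '(': depth becomes 4
  Position 6 ')': depth becomes 3
  Position 7 ')': depth becomes 2
  Position 8 ')': depth becomes 1
  Position 9 ')': depth becomes 0
  Position 10 '(': depth becomes 1
  Position 11 ')': depth becomes 0
Maximum depth reached: 4

4


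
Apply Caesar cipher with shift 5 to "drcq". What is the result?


Caesar cipher: shift "drcq" by 5
  'd' (pos 3) + 5 = pos 8 = 'i'
  'r' (pos 17) + 5 = pos 22 = 'w'
  'c' (pos 2) + 5 = pos 7 = 'h'
  'q' (pos 16) + 5 = pos 21 = 'v'
Result: iwhv

iwhv


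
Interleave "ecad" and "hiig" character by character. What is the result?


Interleaving "ecad" and "hiig":
  Position 0: 'e' from first, 'h' from second => "eh"
  Position 1: 'c' from first, 'i' from second => "ci"
  Position 2: 'a' from first, 'i' from second => "ai"
  Position 3: 'd' from first, 'g' from second => "dg"
Result: ehciaidg

ehciaidg


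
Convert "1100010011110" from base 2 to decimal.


Input: "1100010011110" in base 2
Positional expansion:
  Digit '1' (value 1) x 2^12 = 4096
  Digit '1' (value 1) x 2^11 = 2048
  Digit '0' (value 0) x 2^10 = 0
  Digit '0' (value 0) x 2^9 = 0
  Digit '0' (value 0) x 2^8 = 0
  Digit '1' (value 1) x 2^7 = 128
  Digit '0' (value 0) x 2^6 = 0
  Digit '0' (value 0) x 2^5 = 0
  Digit '1' (value 1) x 2^4 = 16
  Digit '1' (value 1) x 2^3 = 8
  Digit '1' (value 1) x 2^2 = 4
  Digit '1' (value 1) x 2^1 = 2
  Digit '0' (value 0) x 2^0 = 0
Sum = 6302

6302


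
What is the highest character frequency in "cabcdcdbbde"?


Input: cabcdcdbbde
Character counts:
  'a': 1
  'b': 3
  'c': 3
  'd': 3
  'e': 1
Maximum frequency: 3

3


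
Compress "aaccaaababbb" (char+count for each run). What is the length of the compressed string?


Input: aaccaaababbb
Runs:
  'a' x 2 => "a2"
  'c' x 2 => "c2"
  'a' x 3 => "a3"
  'b' x 1 => "b1"
  'a' x 1 => "a1"
  'b' x 3 => "b3"
Compressed: "a2c2a3b1a1b3"
Compressed length: 12

12


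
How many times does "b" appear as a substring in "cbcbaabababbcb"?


Searching for "b" in "cbcbaabababbcb"
Scanning each position:
  Position 0: "c" => no
  Position 1: "b" => MATCH
  Position 2: "c" => no
  Position 3: "b" => MATCH
  Position 4: "a" => no
  Position 5: "a" => no
  Position 6: "b" => MATCH
  Position 7: "a" => no
  Position 8: "b" => MATCH
  Position 9: "a" => no
  Position 10: "b" => MATCH
  Position 11: "b" => MATCH
  Position 12: "c" => no
  Position 13: "b" => MATCH
Total occurrences: 7

7


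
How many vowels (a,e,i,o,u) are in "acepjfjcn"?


Input: acepjfjcn
Checking each character:
  'a' at position 0: vowel (running total: 1)
  'c' at position 1: consonant
  'e' at position 2: vowel (running total: 2)
  'p' at position 3: consonant
  'j' at position 4: consonant
  'f' at position 5: consonant
  'j' at position 6: consonant
  'c' at position 7: consonant
  'n' at position 8: consonant
Total vowels: 2

2


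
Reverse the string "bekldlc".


Input: bekldlc
Reading characters right to left:
  Position 6: 'c'
  Position 5: 'l'
  Position 4: 'd'
  Position 3: 'l'
  Position 2: 'k'
  Position 1: 'e'
  Position 0: 'b'
Reversed: cldlkeb

cldlkeb


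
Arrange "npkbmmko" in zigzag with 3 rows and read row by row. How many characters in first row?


Zigzag "npkbmmko" into 3 rows:
Placing characters:
  'n' => row 0
  'p' => row 1
  'k' => row 2
  'b' => row 1
  'm' => row 0
  'm' => row 1
  'k' => row 2
  'o' => row 1
Rows:
  Row 0: "nm"
  Row 1: "pbmo"
  Row 2: "kk"
First row length: 2

2


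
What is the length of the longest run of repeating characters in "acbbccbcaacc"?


Input: "acbbccbcaacc"
Scanning for longest run:
  Position 1 ('c'): new char, reset run to 1
  Position 2 ('b'): new char, reset run to 1
  Position 3 ('b'): continues run of 'b', length=2
  Position 4 ('c'): new char, reset run to 1
  Position 5 ('c'): continues run of 'c', length=2
  Position 6 ('b'): new char, reset run to 1
  Position 7 ('c'): new char, reset run to 1
  Position 8 ('a'): new char, reset run to 1
  Position 9 ('a'): continues run of 'a', length=2
  Position 10 ('c'): new char, reset run to 1
  Position 11 ('c'): continues run of 'c', length=2
Longest run: 'b' with length 2

2


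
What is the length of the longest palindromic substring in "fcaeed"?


Input: "fcaeed"
Checking substrings for palindromes:
  [3:5] "ee" (len 2) => palindrome
Longest palindromic substring: "ee" with length 2

2


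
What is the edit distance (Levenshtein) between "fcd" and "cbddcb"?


Computing edit distance: "fcd" -> "cbddcb"
DP table:
           c    b    d    d    c    b
      0    1    2    3    4    5    6
  f   1    1    2    3    4    5    6
  c   2    1    2    3    4    4    5
  d   3    2    2    2    3    4    5
Edit distance = dp[3][6] = 5

5


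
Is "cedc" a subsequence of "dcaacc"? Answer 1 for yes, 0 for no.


Check if "cedc" is a subsequence of "dcaacc"
Greedy scan:
  Position 0 ('d'): no match needed
  Position 1 ('c'): matches sub[0] = 'c'
  Position 2 ('a'): no match needed
  Position 3 ('a'): no match needed
  Position 4 ('c'): no match needed
  Position 5 ('c'): no match needed
Only matched 1/4 characters => not a subsequence

0


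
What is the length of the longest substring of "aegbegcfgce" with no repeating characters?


Input: "aegbegcfgce"
Sliding window (track last position of each char):
  Position 0 ('a'): window [0,0] length 1 -- new best
  Position 1 ('e'): window [0,1] length 2 -- new best
  Position 2 ('g'): window [0,2] length 3 -- new best
  Position 3 ('b'): window [0,3] length 4 -- new best
  Position 4 ('e'): repeat (last at 1), move window start to 2
  Position 4 ('e'): window [2,4] length 3
  Position 5 ('g'): repeat (last at 2), move window start to 3
  Position 5 ('g'): window [3,5] length 3
  Position 6 ('c'): window [3,6] length 4
  Position 7 ('f'): window [3,7] length 5 -- new best
  Position 8 ('g'): repeat (last at 5), move window start to 6
  Position 8 ('g'): window [6,8] length 3
  Position 9 ('c'): repeat (last at 6), move window start to 7
  Position 9 ('c'): window [7,9] length 3
  Position 10 ('e'): window [7,10] length 4
Longest substring with no repeats: "begcf" with length 5

5


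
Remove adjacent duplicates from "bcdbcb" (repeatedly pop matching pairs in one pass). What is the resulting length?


Input: bcdbcb
Stack-based adjacent duplicate removal:
  Read 'b': push. Stack: b
  Read 'c': push. Stack: bc
  Read 'd': push. Stack: bcd
  Read 'b': push. Stack: bcdb
  Read 'c': push. Stack: bcdbc
  Read 'b': push. Stack: bcdbcb
Final stack: "bcdbcb" (length 6)

6


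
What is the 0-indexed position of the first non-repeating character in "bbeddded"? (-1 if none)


Input: bbeddded
Character frequencies:
  'b': 2
  'd': 4
  'e': 2
Scanning left to right for freq == 1:
  Position 0 ('b'): freq=2, skip
  Position 1 ('b'): freq=2, skip
  Position 2 ('e'): freq=2, skip
  Position 3 ('d'): freq=4, skip
  Position 4 ('d'): freq=4, skip
  Position 5 ('d'): freq=4, skip
  Position 6 ('e'): freq=2, skip
  Position 7 ('d'): freq=4, skip
  No unique character found => answer = -1

-1


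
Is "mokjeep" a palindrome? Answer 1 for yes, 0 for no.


Input: mokjeep
Reversed: peejkom
  Compare pos 0 ('m') with pos 6 ('p'): MISMATCH
  Compare pos 1 ('o') with pos 5 ('e'): MISMATCH
  Compare pos 2 ('k') with pos 4 ('e'): MISMATCH
Result: not a palindrome

0


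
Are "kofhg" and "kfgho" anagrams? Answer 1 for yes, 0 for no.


Strings: "kofhg", "kfgho"
Sorted first:  fghko
Sorted second: fghko
Sorted forms match => anagrams

1


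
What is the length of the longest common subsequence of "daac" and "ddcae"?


LCS of "daac" and "ddcae"
DP table:
           d    d    c    a    e
      0    0    0    0    0    0
  d   0    1    1    1    1    1
  a   0    1    1    1    2    2
  a   0    1    1    1    2    2
  c   0    1    1    2    2    2
LCS length = dp[4][5] = 2

2


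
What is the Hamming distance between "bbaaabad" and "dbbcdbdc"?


Comparing "bbaaabad" and "dbbcdbdc" position by position:
  Position 0: 'b' vs 'd' => differ
  Position 1: 'b' vs 'b' => same
  Position 2: 'a' vs 'b' => differ
  Position 3: 'a' vs 'c' => differ
  Position 4: 'a' vs 'd' => differ
  Position 5: 'b' vs 'b' => same
  Position 6: 'a' vs 'd' => differ
  Position 7: 'd' vs 'c' => differ
Total differences (Hamming distance): 6

6


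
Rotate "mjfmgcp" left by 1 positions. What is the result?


Input: "mjfmgcp", rotate left by 1
First 1 characters: "m"
Remaining characters: "jfmgcp"
Concatenate remaining + first: "jfmgcp" + "m" = "jfmgcpm"

jfmgcpm


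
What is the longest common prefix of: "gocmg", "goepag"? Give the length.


Words: gocmg, goepag
  Position 0: all 'g' => match
  Position 1: all 'o' => match
  Position 2: ('c', 'e') => mismatch, stop
LCP = "go" (length 2)

2


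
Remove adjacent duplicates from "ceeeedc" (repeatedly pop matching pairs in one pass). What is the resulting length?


Input: ceeeedc
Stack-based adjacent duplicate removal:
  Read 'c': push. Stack: c
  Read 'e': push. Stack: ce
  Read 'e': matches stack top 'e' => pop. Stack: c
  Read 'e': push. Stack: ce
  Read 'e': matches stack top 'e' => pop. Stack: c
  Read 'd': push. Stack: cd
  Read 'c': push. Stack: cdc
Final stack: "cdc" (length 3)

3


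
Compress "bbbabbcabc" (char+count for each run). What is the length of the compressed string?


Input: bbbabbcabc
Runs:
  'b' x 3 => "b3"
  'a' x 1 => "a1"
  'b' x 2 => "b2"
  'c' x 1 => "c1"
  'a' x 1 => "a1"
  'b' x 1 => "b1"
  'c' x 1 => "c1"
Compressed: "b3a1b2c1a1b1c1"
Compressed length: 14

14


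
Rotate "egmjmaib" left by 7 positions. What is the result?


Input: "egmjmaib", rotate left by 7
First 7 characters: "egmjmai"
Remaining characters: "b"
Concatenate remaining + first: "b" + "egmjmai" = "begmjmai"

begmjmai


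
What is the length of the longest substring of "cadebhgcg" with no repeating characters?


Input: "cadebhgcg"
Sliding window (track last position of each char):
  Position 0 ('c'): window [0,0] length 1 -- new best
  Position 1 ('a'): window [0,1] length 2 -- new best
  Position 2 ('d'): window [0,2] length 3 -- new best
  Position 3 ('e'): window [0,3] length 4 -- new best
  Position 4 ('b'): window [0,4] length 5 -- new best
  Position 5 ('h'): window [0,5] length 6 -- new best
  Position 6 ('g'): window [0,6] length 7 -- new best
  Position 7 ('c'): repeat (last at 0), move window start to 1
  Position 7 ('c'): window [1,7] length 7
  Position 8 ('g'): repeat (last at 6), move window start to 7
  Position 8 ('g'): window [7,8] length 2
Longest substring with no repeats: "cadebhg" with length 7

7


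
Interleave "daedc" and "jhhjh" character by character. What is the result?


Interleaving "daedc" and "jhhjh":
  Position 0: 'd' from first, 'j' from second => "dj"
  Position 1: 'a' from first, 'h' from second => "ah"
  Position 2: 'e' from first, 'h' from second => "eh"
  Position 3: 'd' from first, 'j' from second => "dj"
  Position 4: 'c' from first, 'h' from second => "ch"
Result: djahehdjch

djahehdjch


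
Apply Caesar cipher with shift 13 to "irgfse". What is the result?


Caesar cipher: shift "irgfse" by 13
  'i' (pos 8) + 13 = pos 21 = 'v'
  'r' (pos 17) + 13 = pos 4 = 'e'
  'g' (pos 6) + 13 = pos 19 = 't'
  'f' (pos 5) + 13 = pos 18 = 's'
  's' (pos 18) + 13 = pos 5 = 'f'
  'e' (pos 4) + 13 = pos 17 = 'r'
Result: vetsfr

vetsfr


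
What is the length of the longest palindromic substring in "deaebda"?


Input: "deaebda"
Checking substrings for palindromes:
  [1:4] "eae" (len 3) => palindrome
Longest palindromic substring: "eae" with length 3

3


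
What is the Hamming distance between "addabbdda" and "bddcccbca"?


Comparing "addabbdda" and "bddcccbca" position by position:
  Position 0: 'a' vs 'b' => differ
  Position 1: 'd' vs 'd' => same
  Position 2: 'd' vs 'd' => same
  Position 3: 'a' vs 'c' => differ
  Position 4: 'b' vs 'c' => differ
  Position 5: 'b' vs 'c' => differ
  Position 6: 'd' vs 'b' => differ
  Position 7: 'd' vs 'c' => differ
  Position 8: 'a' vs 'a' => same
Total differences (Hamming distance): 6

6


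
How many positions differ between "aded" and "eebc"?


Comparing "aded" and "eebc" position by position:
  Position 0: 'a' vs 'e' => DIFFER
  Position 1: 'd' vs 'e' => DIFFER
  Position 2: 'e' vs 'b' => DIFFER
  Position 3: 'd' vs 'c' => DIFFER
Positions that differ: 4

4


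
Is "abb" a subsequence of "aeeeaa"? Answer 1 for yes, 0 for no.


Check if "abb" is a subsequence of "aeeeaa"
Greedy scan:
  Position 0 ('a'): matches sub[0] = 'a'
  Position 1 ('e'): no match needed
  Position 2 ('e'): no match needed
  Position 3 ('e'): no match needed
  Position 4 ('a'): no match needed
  Position 5 ('a'): no match needed
Only matched 1/3 characters => not a subsequence

0


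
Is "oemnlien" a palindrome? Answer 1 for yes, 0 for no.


Input: oemnlien
Reversed: neilnmeo
  Compare pos 0 ('o') with pos 7 ('n'): MISMATCH
  Compare pos 1 ('e') with pos 6 ('e'): match
  Compare pos 2 ('m') with pos 5 ('i'): MISMATCH
  Compare pos 3 ('n') with pos 4 ('l'): MISMATCH
Result: not a palindrome

0


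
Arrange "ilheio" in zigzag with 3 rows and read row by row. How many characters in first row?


Zigzag "ilheio" into 3 rows:
Placing characters:
  'i' => row 0
  'l' => row 1
  'h' => row 2
  'e' => row 1
  'i' => row 0
  'o' => row 1
Rows:
  Row 0: "ii"
  Row 1: "leo"
  Row 2: "h"
First row length: 2

2


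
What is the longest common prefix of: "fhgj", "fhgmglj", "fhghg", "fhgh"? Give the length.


Words: fhgj, fhgmglj, fhghg, fhgh
  Position 0: all 'f' => match
  Position 1: all 'h' => match
  Position 2: all 'g' => match
  Position 3: ('j', 'm', 'h', 'h') => mismatch, stop
LCP = "fhg" (length 3)

3


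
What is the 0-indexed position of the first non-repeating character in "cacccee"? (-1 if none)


Input: cacccee
Character frequencies:
  'a': 1
  'c': 4
  'e': 2
Scanning left to right for freq == 1:
  Position 0 ('c'): freq=4, skip
  Position 1 ('a'): unique! => answer = 1

1


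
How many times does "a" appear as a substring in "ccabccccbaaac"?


Searching for "a" in "ccabccccbaaac"
Scanning each position:
  Position 0: "c" => no
  Position 1: "c" => no
  Position 2: "a" => MATCH
  Position 3: "b" => no
  Position 4: "c" => no
  Position 5: "c" => no
  Position 6: "c" => no
  Position 7: "c" => no
  Position 8: "b" => no
  Position 9: "a" => MATCH
  Position 10: "a" => MATCH
  Position 11: "a" => MATCH
  Position 12: "c" => no
Total occurrences: 4

4


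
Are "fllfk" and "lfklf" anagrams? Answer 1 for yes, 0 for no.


Strings: "fllfk", "lfklf"
Sorted first:  ffkll
Sorted second: ffkll
Sorted forms match => anagrams

1


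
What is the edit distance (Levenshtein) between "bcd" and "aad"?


Computing edit distance: "bcd" -> "aad"
DP table:
           a    a    d
      0    1    2    3
  b   1    1    2    3
  c   2    2    2    3
  d   3    3    3    2
Edit distance = dp[3][3] = 2

2


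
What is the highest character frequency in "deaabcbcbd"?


Input: deaabcbcbd
Character counts:
  'a': 2
  'b': 3
  'c': 2
  'd': 2
  'e': 1
Maximum frequency: 3

3


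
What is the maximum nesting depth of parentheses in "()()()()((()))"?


Input: "()()()()((()))"
Tracking depth:
  Position 0 '(': depth becomes 1
  Position 1 ')': depth becomes 0
  Position 2 '(': depth becomes 1
  Position 3 ')': depth becomes 0
  Position 4 '(': depth becomes 1
  Position 5 ')': depth becomes 0
  Position 6 '(': depth becomes 1
  Position 7 ')': depth becomes 0
  Position 8 '(': depth becomes 1
  Position 9 '(': depth becomes 2
  Position 10 '(': depth becomes 3
  Position 11 ')': depth becomes 2
  Position 12 ')': depth becomes 1
  Position 13 ')': depth becomes 0
Maximum depth reached: 3

3


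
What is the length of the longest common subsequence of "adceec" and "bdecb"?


LCS of "adceec" and "bdecb"
DP table:
           b    d    e    c    b
      0    0    0    0    0    0
  a   0    0    0    0    0    0
  d   0    0    1    1    1    1
  c   0    0    1    1    2    2
  e   0    0    1    2    2    2
  e   0    0    1    2    2    2
  c   0    0    1    2    3    3
LCS length = dp[6][5] = 3

3


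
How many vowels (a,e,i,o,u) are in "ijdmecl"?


Input: ijdmecl
Checking each character:
  'i' at position 0: vowel (running total: 1)
  'j' at position 1: consonant
  'd' at position 2: consonant
  'm' at position 3: consonant
  'e' at position 4: vowel (running total: 2)
  'c' at position 5: consonant
  'l' at position 6: consonant
Total vowels: 2

2


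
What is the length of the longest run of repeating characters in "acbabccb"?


Input: "acbabccb"
Scanning for longest run:
  Position 1 ('c'): new char, reset run to 1
  Position 2 ('b'): new char, reset run to 1
  Position 3 ('a'): new char, reset run to 1
  Position 4 ('b'): new char, reset run to 1
  Position 5 ('c'): new char, reset run to 1
  Position 6 ('c'): continues run of 'c', length=2
  Position 7 ('b'): new char, reset run to 1
Longest run: 'c' with length 2

2


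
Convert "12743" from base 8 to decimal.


Input: "12743" in base 8
Positional expansion:
  Digit '1' (value 1) x 8^4 = 4096
  Digit '2' (value 2) x 8^3 = 1024
  Digit '7' (value 7) x 8^2 = 448
  Digit '4' (value 4) x 8^1 = 32
  Digit '3' (value 3) x 8^0 = 3
Sum = 5603

5603


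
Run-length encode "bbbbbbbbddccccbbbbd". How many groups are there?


Input: bbbbbbbbddccccbbbbd
Scanning for consecutive runs:
  Group 1: 'b' x 8 (positions 0-7)
  Group 2: 'd' x 2 (positions 8-9)
  Group 3: 'c' x 4 (positions 10-13)
  Group 4: 'b' x 4 (positions 14-17)
  Group 5: 'd' x 1 (positions 18-18)
Total groups: 5

5


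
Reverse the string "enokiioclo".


Input: enokiioclo
Reading characters right to left:
  Position 9: 'o'
  Position 8: 'l'
  Position 7: 'c'
  Position 6: 'o'
  Position 5: 'i'
  Position 4: 'i'
  Position 3: 'k'
  Position 2: 'o'
  Position 1: 'n'
  Position 0: 'e'
Reversed: olcoiikone

olcoiikone


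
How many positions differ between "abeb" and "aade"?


Comparing "abeb" and "aade" position by position:
  Position 0: 'a' vs 'a' => same
  Position 1: 'b' vs 'a' => DIFFER
  Position 2: 'e' vs 'd' => DIFFER
  Position 3: 'b' vs 'e' => DIFFER
Positions that differ: 3

3


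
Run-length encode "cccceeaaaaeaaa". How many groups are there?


Input: cccceeaaaaeaaa
Scanning for consecutive runs:
  Group 1: 'c' x 4 (positions 0-3)
  Group 2: 'e' x 2 (positions 4-5)
  Group 3: 'a' x 4 (positions 6-9)
  Group 4: 'e' x 1 (positions 10-10)
  Group 5: 'a' x 3 (positions 11-13)
Total groups: 5

5


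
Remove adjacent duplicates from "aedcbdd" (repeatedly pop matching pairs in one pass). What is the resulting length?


Input: aedcbdd
Stack-based adjacent duplicate removal:
  Read 'a': push. Stack: a
  Read 'e': push. Stack: ae
  Read 'd': push. Stack: aed
  Read 'c': push. Stack: aedc
  Read 'b': push. Stack: aedcb
  Read 'd': push. Stack: aedcbd
  Read 'd': matches stack top 'd' => pop. Stack: aedcb
Final stack: "aedcb" (length 5)

5


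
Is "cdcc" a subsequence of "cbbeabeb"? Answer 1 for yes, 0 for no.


Check if "cdcc" is a subsequence of "cbbeabeb"
Greedy scan:
  Position 0 ('c'): matches sub[0] = 'c'
  Position 1 ('b'): no match needed
  Position 2 ('b'): no match needed
  Position 3 ('e'): no match needed
  Position 4 ('a'): no match needed
  Position 5 ('b'): no match needed
  Position 6 ('e'): no match needed
  Position 7 ('b'): no match needed
Only matched 1/4 characters => not a subsequence

0


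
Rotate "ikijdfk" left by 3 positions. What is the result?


Input: "ikijdfk", rotate left by 3
First 3 characters: "iki"
Remaining characters: "jdfk"
Concatenate remaining + first: "jdfk" + "iki" = "jdfkiki"

jdfkiki


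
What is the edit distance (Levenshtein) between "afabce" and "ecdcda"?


Computing edit distance: "afabce" -> "ecdcda"
DP table:
           e    c    d    c    d    a
      0    1    2    3    4    5    6
  a   1    1    2    3    4    5    5
  f   2    2    2    3    4    5    6
  a   3    3    3    3    4    5    5
  b   4    4    4    4    4    5    6
  c   5    5    4    5    4    5    6
  e   6    5    5    5    5    5    6
Edit distance = dp[6][6] = 6

6


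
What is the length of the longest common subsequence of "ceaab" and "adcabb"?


LCS of "ceaab" and "adcabb"
DP table:
           a    d    c    a    b    b
      0    0    0    0    0    0    0
  c   0    0    0    1    1    1    1
  e   0    0    0    1    1    1    1
  a   0    1    1    1    2    2    2
  a   0    1    1    1    2    2    2
  b   0    1    1    1    2    3    3
LCS length = dp[5][6] = 3

3


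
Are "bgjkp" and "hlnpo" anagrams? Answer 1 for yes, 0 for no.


Strings: "bgjkp", "hlnpo"
Sorted first:  bgjkp
Sorted second: hlnop
Differ at position 0: 'b' vs 'h' => not anagrams

0


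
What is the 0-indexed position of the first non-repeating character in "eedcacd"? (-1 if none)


Input: eedcacd
Character frequencies:
  'a': 1
  'c': 2
  'd': 2
  'e': 2
Scanning left to right for freq == 1:
  Position 0 ('e'): freq=2, skip
  Position 1 ('e'): freq=2, skip
  Position 2 ('d'): freq=2, skip
  Position 3 ('c'): freq=2, skip
  Position 4 ('a'): unique! => answer = 4

4


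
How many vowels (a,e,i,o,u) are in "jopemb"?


Input: jopemb
Checking each character:
  'j' at position 0: consonant
  'o' at position 1: vowel (running total: 1)
  'p' at position 2: consonant
  'e' at position 3: vowel (running total: 2)
  'm' at position 4: consonant
  'b' at position 5: consonant
Total vowels: 2

2


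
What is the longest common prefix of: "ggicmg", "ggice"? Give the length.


Words: ggicmg, ggice
  Position 0: all 'g' => match
  Position 1: all 'g' => match
  Position 2: all 'i' => match
  Position 3: all 'c' => match
  Position 4: ('m', 'e') => mismatch, stop
LCP = "ggic" (length 4)

4


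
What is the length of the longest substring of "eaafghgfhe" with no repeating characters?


Input: "eaafghgfhe"
Sliding window (track last position of each char):
  Position 0 ('e'): window [0,0] length 1 -- new best
  Position 1 ('a'): window [0,1] length 2 -- new best
  Position 2 ('a'): repeat (last at 1), move window start to 2
  Position 2 ('a'): window [2,2] length 1
  Position 3 ('f'): window [2,3] length 2
  Position 4 ('g'): window [2,4] length 3 -- new best
  Position 5 ('h'): window [2,5] length 4 -- new best
  Position 6 ('g'): repeat (last at 4), move window start to 5
  Position 6 ('g'): window [5,6] length 2
  Position 7 ('f'): window [5,7] length 3
  Position 8 ('h'): repeat (last at 5), move window start to 6
  Position 8 ('h'): window [6,8] length 3
  Position 9 ('e'): window [6,9] length 4
Longest substring with no repeats: "afgh" with length 4

4


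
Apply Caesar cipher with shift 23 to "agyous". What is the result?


Caesar cipher: shift "agyous" by 23
  'a' (pos 0) + 23 = pos 23 = 'x'
  'g' (pos 6) + 23 = pos 3 = 'd'
  'y' (pos 24) + 23 = pos 21 = 'v'
  'o' (pos 14) + 23 = pos 11 = 'l'
  'u' (pos 20) + 23 = pos 17 = 'r'
  's' (pos 18) + 23 = pos 15 = 'p'
Result: xdvlrp

xdvlrp


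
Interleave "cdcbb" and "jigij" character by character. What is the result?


Interleaving "cdcbb" and "jigij":
  Position 0: 'c' from first, 'j' from second => "cj"
  Position 1: 'd' from first, 'i' from second => "di"
  Position 2: 'c' from first, 'g' from second => "cg"
  Position 3: 'b' from first, 'i' from second => "bi"
  Position 4: 'b' from first, 'j' from second => "bj"
Result: cjdicgbibj

cjdicgbibj


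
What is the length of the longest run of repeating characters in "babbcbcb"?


Input: "babbcbcb"
Scanning for longest run:
  Position 1 ('a'): new char, reset run to 1
  Position 2 ('b'): new char, reset run to 1
  Position 3 ('b'): continues run of 'b', length=2
  Position 4 ('c'): new char, reset run to 1
  Position 5 ('b'): new char, reset run to 1
  Position 6 ('c'): new char, reset run to 1
  Position 7 ('b'): new char, reset run to 1
Longest run: 'b' with length 2

2


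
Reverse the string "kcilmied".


Input: kcilmied
Reading characters right to left:
  Position 7: 'd'
  Position 6: 'e'
  Position 5: 'i'
  Position 4: 'm'
  Position 3: 'l'
  Position 2: 'i'
  Position 1: 'c'
  Position 0: 'k'
Reversed: deimlick

deimlick


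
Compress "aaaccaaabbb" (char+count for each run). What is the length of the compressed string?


Input: aaaccaaabbb
Runs:
  'a' x 3 => "a3"
  'c' x 2 => "c2"
  'a' x 3 => "a3"
  'b' x 3 => "b3"
Compressed: "a3c2a3b3"
Compressed length: 8

8


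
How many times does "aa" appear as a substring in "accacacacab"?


Searching for "aa" in "accacacacab"
Scanning each position:
  Position 0: "ac" => no
  Position 1: "cc" => no
  Position 2: "ca" => no
  Position 3: "ac" => no
  Position 4: "ca" => no
  Position 5: "ac" => no
  Position 6: "ca" => no
  Position 7: "ac" => no
  Position 8: "ca" => no
  Position 9: "ab" => no
Total occurrences: 0

0


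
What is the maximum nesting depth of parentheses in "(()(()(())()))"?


Input: "(()(()(())()))"
Tracking depth:
  Position 0 '(': depth becomes 1
  Position 1 '(': depth becomes 2
  Position 2 ')': depth becomes 1
  Position 3 '(': depth becomes 2
  Position 4 '(': depth becomes 3
  Position 5 ')': depth becomes 2
  Position 6 '(': depth becomes 3
  Position 7 '(': depth becomes 4
  Position 8 ')': depth becomes 3
  Position 9 ')': depth becomes 2
  Position 10 '(': depth becomes 3
  Position 11 ')': depth becomes 2
  Position 12 ')': depth becomes 1
  Position 13 ')': depth becomes 0
Maximum depth reached: 4

4


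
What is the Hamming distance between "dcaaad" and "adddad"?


Comparing "dcaaad" and "adddad" position by position:
  Position 0: 'd' vs 'a' => differ
  Position 1: 'c' vs 'd' => differ
  Position 2: 'a' vs 'd' => differ
  Position 3: 'a' vs 'd' => differ
  Position 4: 'a' vs 'a' => same
  Position 5: 'd' vs 'd' => same
Total differences (Hamming distance): 4

4


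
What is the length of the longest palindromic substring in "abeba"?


Input: "abeba"
Checking substrings for palindromes:
  [0:5] "abeba" (len 5) => palindrome
  [1:4] "beb" (len 3) => palindrome
Longest palindromic substring: "abeba" with length 5

5


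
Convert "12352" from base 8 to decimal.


Input: "12352" in base 8
Positional expansion:
  Digit '1' (value 1) x 8^4 = 4096
  Digit '2' (value 2) x 8^3 = 1024
  Digit '3' (value 3) x 8^2 = 192
  Digit '5' (value 5) x 8^1 = 40
  Digit '2' (value 2) x 8^0 = 2
Sum = 5354

5354


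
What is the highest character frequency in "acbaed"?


Input: acbaed
Character counts:
  'a': 2
  'b': 1
  'c': 1
  'd': 1
  'e': 1
Maximum frequency: 2

2


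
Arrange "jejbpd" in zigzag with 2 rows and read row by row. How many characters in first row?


Zigzag "jejbpd" into 2 rows:
Placing characters:
  'j' => row 0
  'e' => row 1
  'j' => row 0
  'b' => row 1
  'p' => row 0
  'd' => row 1
Rows:
  Row 0: "jjp"
  Row 1: "ebd"
First row length: 3

3


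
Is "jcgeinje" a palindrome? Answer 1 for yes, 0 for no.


Input: jcgeinje
Reversed: ejniegcj
  Compare pos 0 ('j') with pos 7 ('e'): MISMATCH
  Compare pos 1 ('c') with pos 6 ('j'): MISMATCH
  Compare pos 2 ('g') with pos 5 ('n'): MISMATCH
  Compare pos 3 ('e') with pos 4 ('i'): MISMATCH
Result: not a palindrome

0


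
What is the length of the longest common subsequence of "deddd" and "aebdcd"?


LCS of "deddd" and "aebdcd"
DP table:
           a    e    b    d    c    d
      0    0    0    0    0    0    0
  d   0    0    0    0    1    1    1
  e   0    0    1    1    1    1    1
  d   0    0    1    1    2    2    2
  d   0    0    1    1    2    2    3
  d   0    0    1    1    2    2    3
LCS length = dp[5][6] = 3

3


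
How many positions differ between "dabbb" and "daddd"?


Comparing "dabbb" and "daddd" position by position:
  Position 0: 'd' vs 'd' => same
  Position 1: 'a' vs 'a' => same
  Position 2: 'b' vs 'd' => DIFFER
  Position 3: 'b' vs 'd' => DIFFER
  Position 4: 'b' vs 'd' => DIFFER
Positions that differ: 3

3


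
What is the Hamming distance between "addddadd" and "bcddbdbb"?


Comparing "addddadd" and "bcddbdbb" position by position:
  Position 0: 'a' vs 'b' => differ
  Position 1: 'd' vs 'c' => differ
  Position 2: 'd' vs 'd' => same
  Position 3: 'd' vs 'd' => same
  Position 4: 'd' vs 'b' => differ
  Position 5: 'a' vs 'd' => differ
  Position 6: 'd' vs 'b' => differ
  Position 7: 'd' vs 'b' => differ
Total differences (Hamming distance): 6

6


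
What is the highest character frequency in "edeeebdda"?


Input: edeeebdda
Character counts:
  'a': 1
  'b': 1
  'd': 3
  'e': 4
Maximum frequency: 4

4


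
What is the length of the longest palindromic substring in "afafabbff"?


Input: "afafabbff"
Checking substrings for palindromes:
  [0:5] "afafa" (len 5) => palindrome
  [0:3] "afa" (len 3) => palindrome
  [1:4] "faf" (len 3) => palindrome
  [2:5] "afa" (len 3) => palindrome
  [5:7] "bb" (len 2) => palindrome
  [7:9] "ff" (len 2) => palindrome
Longest palindromic substring: "afafa" with length 5

5


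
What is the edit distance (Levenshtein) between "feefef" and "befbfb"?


Computing edit distance: "feefef" -> "befbfb"
DP table:
           b    e    f    b    f    b
      0    1    2    3    4    5    6
  f   1    1    2    2    3    4    5
  e   2    2    1    2    3    4    5
  e   3    3    2    2    3    4    5
  f   4    4    3    2    3    3    4
  e   5    5    4    3    3    4    4
  f   6    6    5    4    4    3    4
Edit distance = dp[6][6] = 4

4


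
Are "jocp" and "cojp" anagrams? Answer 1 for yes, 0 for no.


Strings: "jocp", "cojp"
Sorted first:  cjop
Sorted second: cjop
Sorted forms match => anagrams

1


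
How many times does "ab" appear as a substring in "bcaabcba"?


Searching for "ab" in "bcaabcba"
Scanning each position:
  Position 0: "bc" => no
  Position 1: "ca" => no
  Position 2: "aa" => no
  Position 3: "ab" => MATCH
  Position 4: "bc" => no
  Position 5: "cb" => no
  Position 6: "ba" => no
Total occurrences: 1

1


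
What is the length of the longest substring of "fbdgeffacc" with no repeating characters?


Input: "fbdgeffacc"
Sliding window (track last position of each char):
  Position 0 ('f'): window [0,0] length 1 -- new best
  Position 1 ('b'): window [0,1] length 2 -- new best
  Position 2 ('d'): window [0,2] length 3 -- new best
  Position 3 ('g'): window [0,3] length 4 -- new best
  Position 4 ('e'): window [0,4] length 5 -- new best
  Position 5 ('f'): repeat (last at 0), move window start to 1
  Position 5 ('f'): window [1,5] length 5
  Position 6 ('f'): repeat (last at 5), move window start to 6
  Position 6 ('f'): window [6,6] length 1
  Position 7 ('a'): window [6,7] length 2
  Position 8 ('c'): window [6,8] length 3
  Position 9 ('c'): repeat (last at 8), move window start to 9
  Position 9 ('c'): window [9,9] length 1
Longest substring with no repeats: "fbdge" with length 5

5


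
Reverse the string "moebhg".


Input: moebhg
Reading characters right to left:
  Position 5: 'g'
  Position 4: 'h'
  Position 3: 'b'
  Position 2: 'e'
  Position 1: 'o'
  Position 0: 'm'
Reversed: ghbeom

ghbeom


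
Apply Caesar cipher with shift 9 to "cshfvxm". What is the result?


Caesar cipher: shift "cshfvxm" by 9
  'c' (pos 2) + 9 = pos 11 = 'l'
  's' (pos 18) + 9 = pos 1 = 'b'
  'h' (pos 7) + 9 = pos 16 = 'q'
  'f' (pos 5) + 9 = pos 14 = 'o'
  'v' (pos 21) + 9 = pos 4 = 'e'
  'x' (pos 23) + 9 = pos 6 = 'g'
  'm' (pos 12) + 9 = pos 21 = 'v'
Result: lbqoegv

lbqoegv
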